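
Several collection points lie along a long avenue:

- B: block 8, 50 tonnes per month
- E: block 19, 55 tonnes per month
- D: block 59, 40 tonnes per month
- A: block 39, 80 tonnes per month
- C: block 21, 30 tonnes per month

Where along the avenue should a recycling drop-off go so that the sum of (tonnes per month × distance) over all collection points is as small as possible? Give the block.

x = 21

For a sum of weighted absolute distances on a line, the optimum is the weighted median (not the mean). Total weight W = 255; half-weight = 127.5.
Sort by position and accumulate weight:
  block 8 (B, w=50) → cum 50
  block 19 (E, w=55) → cum 105
  block 21 (C, w=30) → cum 135  ≥ 127.5 → median here
  block 39 (A, w=80) → cum 215
  block 59 (D, w=40) → cum 255
Optimal location: block 21.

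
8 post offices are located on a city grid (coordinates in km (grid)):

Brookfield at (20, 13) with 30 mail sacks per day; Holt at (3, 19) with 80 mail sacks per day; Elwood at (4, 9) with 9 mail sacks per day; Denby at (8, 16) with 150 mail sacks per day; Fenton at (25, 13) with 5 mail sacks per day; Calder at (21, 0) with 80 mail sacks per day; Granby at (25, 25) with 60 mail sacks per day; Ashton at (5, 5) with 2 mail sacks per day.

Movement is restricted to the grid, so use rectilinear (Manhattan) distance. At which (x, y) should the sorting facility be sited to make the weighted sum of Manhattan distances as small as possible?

(8, 16)

Manhattan distance separates: Σwᵢ(|x−xᵢ|+|y−yᵢ|) = Σwᵢ|x−xᵢ| + Σwᵢ|y−yᵢ|, so x and y are optimised independently as 1-D weighted medians.
Total weight W = 416; half = 208.
x-coordinate, sorted with cumulative weight:
  x=3 (Holt, w=80) cum 80
  x=4 (Elwood, w=9) cum 89
  x=5 (Ashton, w=2) cum 91
  x=8 (Denby, w=150) cum 241  ← median
  x=20 (Brookfield, w=30) cum 271
  x=21 (Calder, w=80) cum 351
  x=25 (Fenton, w=5) cum 356
  x=25 (Granby, w=60) cum 416
⇒ x* = 8
y-coordinate, sorted with cumulative weight:
  y=0 (Calder, w=80) cum 80
  y=5 (Ashton, w=2) cum 82
  y=9 (Elwood, w=9) cum 91
  y=13 (Brookfield, w=30) cum 121
  y=13 (Fenton, w=5) cum 126
  y=16 (Denby, w=150) cum 276  ← median
  y=19 (Holt, w=80) cum 356
  y=25 (Granby, w=60) cum 416
⇒ y* = 16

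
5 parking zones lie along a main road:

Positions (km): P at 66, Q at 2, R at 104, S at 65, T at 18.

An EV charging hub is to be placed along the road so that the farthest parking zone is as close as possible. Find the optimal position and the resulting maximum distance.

The 1-center on a line is the midpoint of the two extreme points: leftmost at 2, rightmost at 104.
Optimal location = (2 + 104)/2 = 53; maximum distance = (104 − 2)/2 = 51.

location 53, max distance 51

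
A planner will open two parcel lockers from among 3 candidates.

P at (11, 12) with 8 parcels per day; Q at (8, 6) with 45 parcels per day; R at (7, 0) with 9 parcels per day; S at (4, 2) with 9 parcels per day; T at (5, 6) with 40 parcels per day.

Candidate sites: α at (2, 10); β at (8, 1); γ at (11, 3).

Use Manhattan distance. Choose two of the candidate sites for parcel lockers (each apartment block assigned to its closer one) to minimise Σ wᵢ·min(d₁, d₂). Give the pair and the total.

Evaluate every pair (each demand assigned to the nearer of the two):
  {α, β}: total = 656
  {β, γ}: total = 680
  {α, γ}: total = 757
Best pair: {α, β} with total 656.

{α, β}, total 656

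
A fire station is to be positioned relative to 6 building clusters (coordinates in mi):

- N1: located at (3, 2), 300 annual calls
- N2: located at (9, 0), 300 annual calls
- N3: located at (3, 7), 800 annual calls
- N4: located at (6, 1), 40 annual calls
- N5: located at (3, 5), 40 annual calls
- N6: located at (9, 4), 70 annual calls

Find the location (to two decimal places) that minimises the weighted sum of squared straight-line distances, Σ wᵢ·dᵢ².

The minimiser of Σwᵢ‖p−pᵢ‖² is the weighted centroid p* = (Σwᵢpᵢ)/(Σwᵢ).
Σwᵢ = 1550.
Σwᵢxᵢ = 300·3 + 300·9 + 800·3 + 40·6 + 40·3 + 70·9 = 6990.
Σwᵢyᵢ = 300·2 + 300·0 + 800·7 + 40·1 + 40·5 + 70·4 = 6720.
x* = 6990/1550 = 4.51, y* = 6720/1550 = 4.34.

(4.51, 4.34)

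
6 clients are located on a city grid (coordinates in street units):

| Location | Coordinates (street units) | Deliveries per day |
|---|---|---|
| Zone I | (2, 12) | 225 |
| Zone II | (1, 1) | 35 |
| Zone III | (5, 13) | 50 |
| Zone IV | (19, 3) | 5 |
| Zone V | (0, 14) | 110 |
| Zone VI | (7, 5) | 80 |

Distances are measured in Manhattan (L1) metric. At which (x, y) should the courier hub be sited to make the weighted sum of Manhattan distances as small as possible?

(2, 12)

Manhattan distance separates: Σwᵢ(|x−xᵢ|+|y−yᵢ|) = Σwᵢ|x−xᵢ| + Σwᵢ|y−yᵢ|, so x and y are optimised independently as 1-D weighted medians.
Total weight W = 505; half = 252.5.
x-coordinate, sorted with cumulative weight:
  x=0 (Zone V, w=110) cum 110
  x=1 (Zone II, w=35) cum 145
  x=2 (Zone I, w=225) cum 370  ← median
  x=5 (Zone III, w=50) cum 420
  x=7 (Zone VI, w=80) cum 500
  x=19 (Zone IV, w=5) cum 505
⇒ x* = 2
y-coordinate, sorted with cumulative weight:
  y=1 (Zone II, w=35) cum 35
  y=3 (Zone IV, w=5) cum 40
  y=5 (Zone VI, w=80) cum 120
  y=12 (Zone I, w=225) cum 345  ← median
  y=13 (Zone III, w=50) cum 395
  y=14 (Zone V, w=110) cum 505
⇒ y* = 12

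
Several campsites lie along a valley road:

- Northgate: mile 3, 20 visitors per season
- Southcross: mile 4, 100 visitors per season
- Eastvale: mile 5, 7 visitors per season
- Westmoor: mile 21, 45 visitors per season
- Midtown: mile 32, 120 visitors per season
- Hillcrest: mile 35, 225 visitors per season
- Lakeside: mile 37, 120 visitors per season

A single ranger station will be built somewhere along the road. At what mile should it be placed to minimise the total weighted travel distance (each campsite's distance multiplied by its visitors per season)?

For a sum of weighted absolute distances on a line, the optimum is the weighted median (not the mean). Total weight W = 637; half-weight = 318.5.
Sort by position and accumulate weight:
  mile 3 (Northgate, w=20) → cum 20
  mile 4 (Southcross, w=100) → cum 120
  mile 5 (Eastvale, w=7) → cum 127
  mile 21 (Westmoor, w=45) → cum 172
  mile 32 (Midtown, w=120) → cum 292
  mile 35 (Hillcrest, w=225) → cum 517  ≥ 318.5 → median here
  mile 37 (Lakeside, w=120) → cum 637
Optimal location: mile 35.

x = 35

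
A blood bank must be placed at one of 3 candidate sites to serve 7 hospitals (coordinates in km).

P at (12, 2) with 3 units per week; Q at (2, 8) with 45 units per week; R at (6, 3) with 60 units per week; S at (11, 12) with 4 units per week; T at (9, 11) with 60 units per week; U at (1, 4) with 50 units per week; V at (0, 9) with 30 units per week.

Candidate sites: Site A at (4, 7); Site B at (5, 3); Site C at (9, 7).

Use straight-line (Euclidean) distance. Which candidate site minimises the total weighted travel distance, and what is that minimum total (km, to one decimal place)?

Total weighted distance at each candidate:
  Site A (4, 7): total = 1162.1
  Site B (5, 3): total = 1364.0
  Site C (9, 7): total = 1601.0
Minimum is at Site A with total 1162.1 km.

Site A, total 1162.1 km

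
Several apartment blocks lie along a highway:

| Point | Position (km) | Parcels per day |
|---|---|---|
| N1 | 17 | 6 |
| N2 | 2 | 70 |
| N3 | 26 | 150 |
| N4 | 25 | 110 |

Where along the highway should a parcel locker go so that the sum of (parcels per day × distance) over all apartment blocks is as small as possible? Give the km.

For a sum of weighted absolute distances on a line, the optimum is the weighted median (not the mean). Total weight W = 336; half-weight = 168.
Sort by position and accumulate weight:
  km 2 (N2, w=70) → cum 70
  km 17 (N1, w=6) → cum 76
  km 25 (N4, w=110) → cum 186  ≥ 168 → median here
  km 26 (N3, w=150) → cum 336
Optimal location: km 25.

x = 25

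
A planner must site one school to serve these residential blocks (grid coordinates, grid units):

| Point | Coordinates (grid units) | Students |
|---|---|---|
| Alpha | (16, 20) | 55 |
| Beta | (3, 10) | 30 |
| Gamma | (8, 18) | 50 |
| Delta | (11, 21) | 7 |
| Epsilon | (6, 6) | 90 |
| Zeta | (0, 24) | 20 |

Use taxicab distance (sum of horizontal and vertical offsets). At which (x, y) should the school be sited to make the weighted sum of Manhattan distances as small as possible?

Manhattan distance separates: Σwᵢ(|x−xᵢ|+|y−yᵢ|) = Σwᵢ|x−xᵢ| + Σwᵢ|y−yᵢ|, so x and y are optimised independently as 1-D weighted medians.
Total weight W = 252; half = 126.
x-coordinate, sorted with cumulative weight:
  x=0 (Zeta, w=20) cum 20
  x=3 (Beta, w=30) cum 50
  x=6 (Epsilon, w=90) cum 140  ← median
  x=8 (Gamma, w=50) cum 190
  x=11 (Delta, w=7) cum 197
  x=16 (Alpha, w=55) cum 252
⇒ x* = 6
y-coordinate, sorted with cumulative weight:
  y=6 (Epsilon, w=90) cum 90
  y=10 (Beta, w=30) cum 120
  y=18 (Gamma, w=50) cum 170  ← median
  y=20 (Alpha, w=55) cum 225
  y=21 (Delta, w=7) cum 232
  y=24 (Zeta, w=20) cum 252
⇒ y* = 18

(6, 18)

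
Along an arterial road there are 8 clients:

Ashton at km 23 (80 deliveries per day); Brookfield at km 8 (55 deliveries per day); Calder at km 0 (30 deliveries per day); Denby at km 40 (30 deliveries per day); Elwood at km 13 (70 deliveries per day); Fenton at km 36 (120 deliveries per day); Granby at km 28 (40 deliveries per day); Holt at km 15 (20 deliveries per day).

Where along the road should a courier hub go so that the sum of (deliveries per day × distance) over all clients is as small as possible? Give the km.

x = 23

For a sum of weighted absolute distances on a line, the optimum is the weighted median (not the mean). Total weight W = 445; half-weight = 222.5.
Sort by position and accumulate weight:
  km 0 (Calder, w=30) → cum 30
  km 8 (Brookfield, w=55) → cum 85
  km 13 (Elwood, w=70) → cum 155
  km 15 (Holt, w=20) → cum 175
  km 23 (Ashton, w=80) → cum 255  ≥ 222.5 → median here
  km 28 (Granby, w=40) → cum 295
  km 36 (Fenton, w=120) → cum 415
  km 40 (Denby, w=30) → cum 445
Optimal location: km 23.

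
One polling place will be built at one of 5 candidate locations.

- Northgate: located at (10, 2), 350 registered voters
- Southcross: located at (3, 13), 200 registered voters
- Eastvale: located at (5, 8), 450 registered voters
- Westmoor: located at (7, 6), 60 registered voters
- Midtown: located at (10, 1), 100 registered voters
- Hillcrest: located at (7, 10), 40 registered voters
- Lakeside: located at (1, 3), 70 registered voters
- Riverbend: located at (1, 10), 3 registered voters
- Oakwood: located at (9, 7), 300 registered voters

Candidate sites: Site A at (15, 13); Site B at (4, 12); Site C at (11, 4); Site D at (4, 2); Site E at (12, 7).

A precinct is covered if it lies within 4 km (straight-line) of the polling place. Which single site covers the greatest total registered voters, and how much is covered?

Coverage radius r = 4 km; a point is covered iff (Δx)²+(Δy)² ≤ 4² = 16.
  Site A (15, 13): covers {none} → 0
  Site B (4, 12): covers {Southcross, Hillcrest, Riverbend} → 243
  Site C (11, 4): covers {Northgate, Midtown, Oakwood} → 750
  Site D (4, 2): covers {Lakeside} → 70
  Site E (12, 7): covers {Oakwood} → 300
Maximum coverage at Site C: 750 registered voters.

Site C, covering 750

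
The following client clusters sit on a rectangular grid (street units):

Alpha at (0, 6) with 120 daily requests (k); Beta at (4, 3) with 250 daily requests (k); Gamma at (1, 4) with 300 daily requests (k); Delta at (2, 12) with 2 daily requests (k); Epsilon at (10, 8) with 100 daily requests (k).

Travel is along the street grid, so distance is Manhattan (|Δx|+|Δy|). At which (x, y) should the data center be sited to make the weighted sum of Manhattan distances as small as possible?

(1, 4)

Manhattan distance separates: Σwᵢ(|x−xᵢ|+|y−yᵢ|) = Σwᵢ|x−xᵢ| + Σwᵢ|y−yᵢ|, so x and y are optimised independently as 1-D weighted medians.
Total weight W = 772; half = 386.
x-coordinate, sorted with cumulative weight:
  x=0 (Alpha, w=120) cum 120
  x=1 (Gamma, w=300) cum 420  ← median
  x=2 (Delta, w=2) cum 422
  x=4 (Beta, w=250) cum 672
  x=10 (Epsilon, w=100) cum 772
⇒ x* = 1
y-coordinate, sorted with cumulative weight:
  y=3 (Beta, w=250) cum 250
  y=4 (Gamma, w=300) cum 550  ← median
  y=6 (Alpha, w=120) cum 670
  y=8 (Epsilon, w=100) cum 770
  y=12 (Delta, w=2) cum 772
⇒ y* = 4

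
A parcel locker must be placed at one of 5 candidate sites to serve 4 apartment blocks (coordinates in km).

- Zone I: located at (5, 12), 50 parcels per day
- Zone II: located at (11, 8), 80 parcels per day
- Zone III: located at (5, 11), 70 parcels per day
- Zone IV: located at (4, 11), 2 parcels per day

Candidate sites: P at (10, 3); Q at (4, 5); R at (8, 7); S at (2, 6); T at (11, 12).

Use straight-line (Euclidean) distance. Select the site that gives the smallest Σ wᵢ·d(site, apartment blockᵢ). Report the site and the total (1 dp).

R, total 905.8 km

Total weighted distance at each candidate:
  P (10, 3): total = 1603.1
  Q (4, 5): total = 1400.6
  R (8, 7): total = 905.8
  S (2, 6): total = 1491.9
  T (11, 12): total = 1059.9
Minimum is at R with total 905.8 km.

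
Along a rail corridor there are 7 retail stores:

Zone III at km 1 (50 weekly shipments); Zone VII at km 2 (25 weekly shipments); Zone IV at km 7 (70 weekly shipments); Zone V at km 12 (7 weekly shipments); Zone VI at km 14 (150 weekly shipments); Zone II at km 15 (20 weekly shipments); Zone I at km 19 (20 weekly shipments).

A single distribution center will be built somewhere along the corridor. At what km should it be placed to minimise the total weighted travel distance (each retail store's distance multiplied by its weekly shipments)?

For a sum of weighted absolute distances on a line, the optimum is the weighted median (not the mean). Total weight W = 342; half-weight = 171.
Sort by position and accumulate weight:
  km 1 (Zone III, w=50) → cum 50
  km 2 (Zone VII, w=25) → cum 75
  km 7 (Zone IV, w=70) → cum 145
  km 12 (Zone V, w=7) → cum 152
  km 14 (Zone VI, w=150) → cum 302  ≥ 171 → median here
  km 15 (Zone II, w=20) → cum 322
  km 19 (Zone I, w=20) → cum 342
Optimal location: km 14.

x = 14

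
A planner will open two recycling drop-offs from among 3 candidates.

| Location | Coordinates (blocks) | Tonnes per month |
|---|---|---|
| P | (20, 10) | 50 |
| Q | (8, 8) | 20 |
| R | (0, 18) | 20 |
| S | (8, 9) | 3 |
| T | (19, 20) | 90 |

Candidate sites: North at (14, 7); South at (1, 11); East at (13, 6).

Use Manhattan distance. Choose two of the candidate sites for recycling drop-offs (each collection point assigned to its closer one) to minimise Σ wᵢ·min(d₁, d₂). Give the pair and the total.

Evaluate every pair (each demand assigned to the nearer of the two):
  {North, South}: total = 2394
  {South, East}: total = 2674
  {North, East}: total = 2734
Best pair: {North, South} with total 2394.

{North, South}, total 2394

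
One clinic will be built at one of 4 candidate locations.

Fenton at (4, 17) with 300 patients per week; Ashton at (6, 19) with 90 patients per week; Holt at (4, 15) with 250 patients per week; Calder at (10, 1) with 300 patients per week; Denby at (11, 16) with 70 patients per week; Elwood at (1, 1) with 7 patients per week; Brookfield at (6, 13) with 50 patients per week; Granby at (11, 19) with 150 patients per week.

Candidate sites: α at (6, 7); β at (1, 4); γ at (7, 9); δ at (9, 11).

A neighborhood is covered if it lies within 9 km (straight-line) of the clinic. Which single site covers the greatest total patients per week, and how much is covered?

γ, covering 970

Coverage radius r = 9 km; a point is covered iff (Δx)²+(Δy)² ≤ 9² = 81.
  α (6, 7): covers {Holt, Calder, Elwood, Brookfield} → 607
  β (1, 4): covers {Elwood} → 7
  γ (7, 9): covers {Fenton, Holt, Calder, Denby, Brookfield} → 970
  δ (9, 11): covers {Fenton, Ashton, Holt, Denby, Brookfield, Granby} → 910
Maximum coverage at γ: 970 patients per week.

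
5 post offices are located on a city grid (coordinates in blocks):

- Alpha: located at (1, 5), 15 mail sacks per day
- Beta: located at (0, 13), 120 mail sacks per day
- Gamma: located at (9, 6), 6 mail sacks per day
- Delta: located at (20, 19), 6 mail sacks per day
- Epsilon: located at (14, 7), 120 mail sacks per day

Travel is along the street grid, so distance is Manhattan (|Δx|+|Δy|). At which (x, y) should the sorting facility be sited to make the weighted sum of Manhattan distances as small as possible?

(1, 7)

Manhattan distance separates: Σwᵢ(|x−xᵢ|+|y−yᵢ|) = Σwᵢ|x−xᵢ| + Σwᵢ|y−yᵢ|, so x and y are optimised independently as 1-D weighted medians.
Total weight W = 267; half = 133.5.
x-coordinate, sorted with cumulative weight:
  x=0 (Beta, w=120) cum 120
  x=1 (Alpha, w=15) cum 135  ← median
  x=9 (Gamma, w=6) cum 141
  x=14 (Epsilon, w=120) cum 261
  x=20 (Delta, w=6) cum 267
⇒ x* = 1
y-coordinate, sorted with cumulative weight:
  y=5 (Alpha, w=15) cum 15
  y=6 (Gamma, w=6) cum 21
  y=7 (Epsilon, w=120) cum 141  ← median
  y=13 (Beta, w=120) cum 261
  y=19 (Delta, w=6) cum 267
⇒ y* = 7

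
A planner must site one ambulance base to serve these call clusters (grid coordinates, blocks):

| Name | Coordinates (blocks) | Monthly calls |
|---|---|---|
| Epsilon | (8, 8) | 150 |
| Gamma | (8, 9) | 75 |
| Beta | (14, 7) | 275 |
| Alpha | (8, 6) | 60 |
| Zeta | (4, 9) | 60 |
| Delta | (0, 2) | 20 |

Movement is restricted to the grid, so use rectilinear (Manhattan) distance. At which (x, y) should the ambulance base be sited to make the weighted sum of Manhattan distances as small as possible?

Manhattan distance separates: Σwᵢ(|x−xᵢ|+|y−yᵢ|) = Σwᵢ|x−xᵢ| + Σwᵢ|y−yᵢ|, so x and y are optimised independently as 1-D weighted medians.
Total weight W = 640; half = 320.
x-coordinate, sorted with cumulative weight:
  x=0 (Delta, w=20) cum 20
  x=4 (Zeta, w=60) cum 80
  x=8 (Epsilon, w=150) cum 230
  x=8 (Gamma, w=75) cum 305
  x=8 (Alpha, w=60) cum 365  ← median
  x=14 (Beta, w=275) cum 640
⇒ x* = 8
y-coordinate, sorted with cumulative weight:
  y=2 (Delta, w=20) cum 20
  y=6 (Alpha, w=60) cum 80
  y=7 (Beta, w=275) cum 355  ← median
  y=8 (Epsilon, w=150) cum 505
  y=9 (Gamma, w=75) cum 580
  y=9 (Zeta, w=60) cum 640
⇒ y* = 7

(8, 7)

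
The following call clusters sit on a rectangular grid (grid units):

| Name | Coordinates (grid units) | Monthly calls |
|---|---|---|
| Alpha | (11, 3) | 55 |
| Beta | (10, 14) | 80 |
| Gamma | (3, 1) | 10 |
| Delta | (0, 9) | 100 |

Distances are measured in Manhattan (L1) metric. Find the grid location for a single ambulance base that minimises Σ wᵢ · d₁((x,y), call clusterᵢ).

Manhattan distance separates: Σwᵢ(|x−xᵢ|+|y−yᵢ|) = Σwᵢ|x−xᵢ| + Σwᵢ|y−yᵢ|, so x and y are optimised independently as 1-D weighted medians.
Total weight W = 245; half = 122.5.
x-coordinate, sorted with cumulative weight:
  x=0 (Delta, w=100) cum 100
  x=3 (Gamma, w=10) cum 110
  x=10 (Beta, w=80) cum 190  ← median
  x=11 (Alpha, w=55) cum 245
⇒ x* = 10
y-coordinate, sorted with cumulative weight:
  y=1 (Gamma, w=10) cum 10
  y=3 (Alpha, w=55) cum 65
  y=9 (Delta, w=100) cum 165  ← median
  y=14 (Beta, w=80) cum 245
⇒ y* = 9

(10, 9)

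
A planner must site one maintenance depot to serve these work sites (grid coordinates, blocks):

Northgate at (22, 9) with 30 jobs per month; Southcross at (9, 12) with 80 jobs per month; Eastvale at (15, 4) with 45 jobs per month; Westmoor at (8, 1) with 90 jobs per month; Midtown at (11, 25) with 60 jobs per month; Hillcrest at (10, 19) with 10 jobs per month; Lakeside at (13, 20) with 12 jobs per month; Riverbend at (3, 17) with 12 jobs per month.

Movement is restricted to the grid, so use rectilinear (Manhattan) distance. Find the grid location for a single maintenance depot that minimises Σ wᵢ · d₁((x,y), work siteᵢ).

Manhattan distance separates: Σwᵢ(|x−xᵢ|+|y−yᵢ|) = Σwᵢ|x−xᵢ| + Σwᵢ|y−yᵢ|, so x and y are optimised independently as 1-D weighted medians.
Total weight W = 339; half = 169.5.
x-coordinate, sorted with cumulative weight:
  x=3 (Riverbend, w=12) cum 12
  x=8 (Westmoor, w=90) cum 102
  x=9 (Southcross, w=80) cum 182  ← median
  x=10 (Hillcrest, w=10) cum 192
  x=11 (Midtown, w=60) cum 252
  x=13 (Lakeside, w=12) cum 264
  x=15 (Eastvale, w=45) cum 309
  x=22 (Northgate, w=30) cum 339
⇒ x* = 9
y-coordinate, sorted with cumulative weight:
  y=1 (Westmoor, w=90) cum 90
  y=4 (Eastvale, w=45) cum 135
  y=9 (Northgate, w=30) cum 165
  y=12 (Southcross, w=80) cum 245  ← median
  y=17 (Riverbend, w=12) cum 257
  y=19 (Hillcrest, w=10) cum 267
  y=20 (Lakeside, w=12) cum 279
  y=25 (Midtown, w=60) cum 339
⇒ y* = 12

(9, 12)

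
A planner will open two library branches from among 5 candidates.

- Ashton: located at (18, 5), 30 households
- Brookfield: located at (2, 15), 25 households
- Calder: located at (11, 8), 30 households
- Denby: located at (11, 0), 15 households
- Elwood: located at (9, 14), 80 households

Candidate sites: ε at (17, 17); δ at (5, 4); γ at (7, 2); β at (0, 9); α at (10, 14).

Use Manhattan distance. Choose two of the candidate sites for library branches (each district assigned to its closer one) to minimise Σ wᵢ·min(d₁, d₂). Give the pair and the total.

{γ, α}, total 1025

Evaluate every pair (each demand assigned to the nearer of the two):
  {γ, α}: total = 1025
  {δ, α}: total = 1085
  {ε, α}: total = 1130
  {β, α}: total = 1225
  {ε, δ}: total = 2070
  {ε, γ}: total = 2085
  {ε, β}: total = 2130
  {γ, β}: total = 2130
  {δ, β}: total = 2190
  {δ, γ}: total = 2280
Best pair: {γ, α} with total 1025.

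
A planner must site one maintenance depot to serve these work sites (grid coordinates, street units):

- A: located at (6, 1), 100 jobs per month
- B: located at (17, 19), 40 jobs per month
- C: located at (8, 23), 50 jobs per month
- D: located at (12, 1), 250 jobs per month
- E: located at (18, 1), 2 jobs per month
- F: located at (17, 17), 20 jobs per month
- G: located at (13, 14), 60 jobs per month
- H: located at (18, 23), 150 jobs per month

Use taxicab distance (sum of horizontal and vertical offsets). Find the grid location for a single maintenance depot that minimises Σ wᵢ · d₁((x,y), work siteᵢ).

Manhattan distance separates: Σwᵢ(|x−xᵢ|+|y−yᵢ|) = Σwᵢ|x−xᵢ| + Σwᵢ|y−yᵢ|, so x and y are optimised independently as 1-D weighted medians.
Total weight W = 672; half = 336.
x-coordinate, sorted with cumulative weight:
  x=6 (A, w=100) cum 100
  x=8 (C, w=50) cum 150
  x=12 (D, w=250) cum 400  ← median
  x=13 (G, w=60) cum 460
  x=17 (B, w=40) cum 500
  x=17 (F, w=20) cum 520
  x=18 (E, w=2) cum 522
  x=18 (H, w=150) cum 672
⇒ x* = 12
y-coordinate, sorted with cumulative weight:
  y=1 (A, w=100) cum 100
  y=1 (D, w=250) cum 350  ← median
  y=1 (E, w=2) cum 352
  y=14 (G, w=60) cum 412
  y=17 (F, w=20) cum 432
  y=19 (B, w=40) cum 472
  y=23 (C, w=50) cum 522
  y=23 (H, w=150) cum 672
⇒ y* = 1

(12, 1)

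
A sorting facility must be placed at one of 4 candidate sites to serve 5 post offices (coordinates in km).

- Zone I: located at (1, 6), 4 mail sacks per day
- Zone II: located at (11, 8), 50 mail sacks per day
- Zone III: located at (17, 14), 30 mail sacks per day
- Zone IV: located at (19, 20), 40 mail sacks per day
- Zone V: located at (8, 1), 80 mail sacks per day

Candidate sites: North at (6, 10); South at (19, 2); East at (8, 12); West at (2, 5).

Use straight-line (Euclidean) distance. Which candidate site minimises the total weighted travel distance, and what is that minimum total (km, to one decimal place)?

East, total 1987.5 km

Total weighted distance at each candidate:
  North (6, 10): total = 2039.6
  South (19, 2): total = 2542.4
  East (8, 12): total = 1987.5
  West (2, 5): total = 2488.5
Minimum is at East with total 1987.5 km.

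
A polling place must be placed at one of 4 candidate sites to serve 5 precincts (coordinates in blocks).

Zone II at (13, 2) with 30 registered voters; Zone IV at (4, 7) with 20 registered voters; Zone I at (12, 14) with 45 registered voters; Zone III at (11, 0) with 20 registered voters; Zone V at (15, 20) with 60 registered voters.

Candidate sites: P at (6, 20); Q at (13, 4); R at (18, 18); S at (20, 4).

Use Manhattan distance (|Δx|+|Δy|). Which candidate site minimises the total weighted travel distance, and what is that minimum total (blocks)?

Q, total 1995 blocks

Total weighted distance at each candidate:
  P (6, 20): total = 2630
  Q (13, 4): total = 1995
  R (18, 18): total = 2380
  S (20, 4): total = 2980
Minimum is at Q with total 1995 blocks.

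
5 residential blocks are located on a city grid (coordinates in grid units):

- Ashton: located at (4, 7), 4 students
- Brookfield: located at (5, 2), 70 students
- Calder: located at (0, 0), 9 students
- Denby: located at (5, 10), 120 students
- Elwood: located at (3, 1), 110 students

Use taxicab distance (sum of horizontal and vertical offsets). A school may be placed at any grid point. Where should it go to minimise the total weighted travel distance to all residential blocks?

Manhattan distance separates: Σwᵢ(|x−xᵢ|+|y−yᵢ|) = Σwᵢ|x−xᵢ| + Σwᵢ|y−yᵢ|, so x and y are optimised independently as 1-D weighted medians.
Total weight W = 313; half = 156.5.
x-coordinate, sorted with cumulative weight:
  x=0 (Calder, w=9) cum 9
  x=3 (Elwood, w=110) cum 119
  x=4 (Ashton, w=4) cum 123
  x=5 (Brookfield, w=70) cum 193  ← median
  x=5 (Denby, w=120) cum 313
⇒ x* = 5
y-coordinate, sorted with cumulative weight:
  y=0 (Calder, w=9) cum 9
  y=1 (Elwood, w=110) cum 119
  y=2 (Brookfield, w=70) cum 189  ← median
  y=7 (Ashton, w=4) cum 193
  y=10 (Denby, w=120) cum 313
⇒ y* = 2

(5, 2)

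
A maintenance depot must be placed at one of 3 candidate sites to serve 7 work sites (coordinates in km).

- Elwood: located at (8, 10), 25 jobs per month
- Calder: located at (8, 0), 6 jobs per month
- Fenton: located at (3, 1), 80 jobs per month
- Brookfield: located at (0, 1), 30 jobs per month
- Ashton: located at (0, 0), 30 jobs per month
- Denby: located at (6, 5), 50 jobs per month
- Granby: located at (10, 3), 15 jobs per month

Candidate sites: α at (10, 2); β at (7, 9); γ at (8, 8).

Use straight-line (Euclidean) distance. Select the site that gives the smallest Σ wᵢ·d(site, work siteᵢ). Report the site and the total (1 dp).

α, total 1661.2 km

Total weighted distance at each candidate:
  α (10, 2): total = 1661.2
  β (7, 9): total = 1773.0
  γ (8, 8): total = 1705.6
Minimum is at α with total 1661.2 km.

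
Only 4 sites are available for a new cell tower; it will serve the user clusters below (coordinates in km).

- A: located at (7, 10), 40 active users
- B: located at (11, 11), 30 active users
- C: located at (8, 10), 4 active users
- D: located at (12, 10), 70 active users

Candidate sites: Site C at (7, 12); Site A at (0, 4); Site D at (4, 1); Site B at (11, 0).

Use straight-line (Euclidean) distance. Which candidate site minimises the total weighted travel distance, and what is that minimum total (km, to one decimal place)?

Site C, total 589.6 km

Total weighted distance at each candidate:
  Site C (7, 12): total = 589.6
  Site A (0, 4): total = 1739.1
  Site D (4, 1): total = 1628.0
  Site B (11, 0): total = 1506.1
Minimum is at Site C with total 589.6 km.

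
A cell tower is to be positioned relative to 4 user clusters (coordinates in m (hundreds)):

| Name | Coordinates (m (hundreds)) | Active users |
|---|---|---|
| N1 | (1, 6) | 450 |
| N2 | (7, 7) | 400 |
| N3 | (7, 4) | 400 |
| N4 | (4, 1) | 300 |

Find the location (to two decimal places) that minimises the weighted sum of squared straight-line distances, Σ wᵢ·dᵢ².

The minimiser of Σwᵢ‖p−pᵢ‖² is the weighted centroid p* = (Σwᵢpᵢ)/(Σwᵢ).
Σwᵢ = 1550.
Σwᵢxᵢ = 450·1 + 400·7 + 400·7 + 300·4 = 7250.
Σwᵢyᵢ = 450·6 + 400·7 + 400·4 + 300·1 = 7400.
x* = 7250/1550 = 4.68, y* = 7400/1550 = 4.77.

(4.68, 4.77)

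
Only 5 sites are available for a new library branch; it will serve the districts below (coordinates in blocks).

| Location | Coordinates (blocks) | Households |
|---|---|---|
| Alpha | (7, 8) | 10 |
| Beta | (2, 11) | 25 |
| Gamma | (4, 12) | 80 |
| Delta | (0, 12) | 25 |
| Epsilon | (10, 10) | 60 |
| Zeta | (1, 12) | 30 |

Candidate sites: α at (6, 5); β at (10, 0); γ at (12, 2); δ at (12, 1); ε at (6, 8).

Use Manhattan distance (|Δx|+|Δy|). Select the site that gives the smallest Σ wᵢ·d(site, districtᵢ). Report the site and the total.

ε, total 1545 blocks

Total weighted distance at each candidate:
  α (6, 5): total = 2235
  β (10, 0): total = 3805
  γ (12, 2): total = 3805
  δ (12, 1): total = 4035
  ε (6, 8): total = 1545
Minimum is at ε with total 1545 blocks.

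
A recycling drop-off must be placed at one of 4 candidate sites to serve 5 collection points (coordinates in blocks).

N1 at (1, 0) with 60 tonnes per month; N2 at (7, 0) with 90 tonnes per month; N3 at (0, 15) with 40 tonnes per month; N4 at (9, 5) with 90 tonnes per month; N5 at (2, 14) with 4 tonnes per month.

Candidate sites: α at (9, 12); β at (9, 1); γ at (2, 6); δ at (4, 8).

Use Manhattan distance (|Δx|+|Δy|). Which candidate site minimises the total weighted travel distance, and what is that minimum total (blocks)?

Total weighted distance at each candidate:
  α (9, 12): total = 3606
  β (9, 1): total = 2170
  γ (2, 6): total = 2602
  δ (4, 8): total = 2842
Minimum is at β with total 2170 blocks.

β, total 2170 blocks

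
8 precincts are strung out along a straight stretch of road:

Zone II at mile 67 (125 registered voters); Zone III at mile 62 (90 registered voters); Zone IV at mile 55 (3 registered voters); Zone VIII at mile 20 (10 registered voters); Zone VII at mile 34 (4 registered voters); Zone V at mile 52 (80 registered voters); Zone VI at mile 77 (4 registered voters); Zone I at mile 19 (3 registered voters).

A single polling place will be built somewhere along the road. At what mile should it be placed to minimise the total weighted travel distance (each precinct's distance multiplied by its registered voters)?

x = 62

For a sum of weighted absolute distances on a line, the optimum is the weighted median (not the mean). Total weight W = 319; half-weight = 159.5.
Sort by position and accumulate weight:
  mile 19 (Zone I, w=3) → cum 3
  mile 20 (Zone VIII, w=10) → cum 13
  mile 34 (Zone VII, w=4) → cum 17
  mile 52 (Zone V, w=80) → cum 97
  mile 55 (Zone IV, w=3) → cum 100
  mile 62 (Zone III, w=90) → cum 190  ≥ 159.5 → median here
  mile 67 (Zone II, w=125) → cum 315
  mile 77 (Zone VI, w=4) → cum 319
Optimal location: mile 62.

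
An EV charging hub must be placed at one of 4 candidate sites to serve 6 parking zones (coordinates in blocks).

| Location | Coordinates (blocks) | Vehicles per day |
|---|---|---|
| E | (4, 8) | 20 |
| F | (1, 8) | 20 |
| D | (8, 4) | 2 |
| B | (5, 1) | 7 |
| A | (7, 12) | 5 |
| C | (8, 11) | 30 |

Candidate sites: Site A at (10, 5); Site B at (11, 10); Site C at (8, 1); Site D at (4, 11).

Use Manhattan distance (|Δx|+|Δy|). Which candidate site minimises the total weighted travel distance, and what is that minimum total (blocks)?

Total weighted distance at each candidate:
  Site A (10, 5): total = 779
  Site B (11, 10): total = 693
  Site C (8, 1): total = 887
  Site D (4, 11): total = 419
Minimum is at Site D with total 419 blocks.

Site D, total 419 blocks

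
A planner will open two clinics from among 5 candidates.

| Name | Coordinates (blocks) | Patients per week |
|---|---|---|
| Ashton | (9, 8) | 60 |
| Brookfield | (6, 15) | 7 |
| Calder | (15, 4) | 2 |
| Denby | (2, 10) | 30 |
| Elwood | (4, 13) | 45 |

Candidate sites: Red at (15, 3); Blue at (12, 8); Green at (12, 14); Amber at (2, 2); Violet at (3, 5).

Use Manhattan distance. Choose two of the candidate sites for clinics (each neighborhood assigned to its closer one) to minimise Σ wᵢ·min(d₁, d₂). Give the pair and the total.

{Blue, Violet}, total 870

Evaluate every pair (each demand assigned to the nearer of the two):
  {Blue, Violet}: total = 870
  {Blue, Green}: total = 1008
  {Blue, Amber}: total = 1110
  {Green, Violet}: total = 1200
  {Red, Blue}: total = 1218
  {Red, Violet}: total = 1218
  {Amber, Violet}: total = 1242
  {Green, Amber}: total = 1260
  {Red, Green}: total = 1416
  {Red, Amber}: total = 1606
Best pair: {Blue, Violet} with total 870.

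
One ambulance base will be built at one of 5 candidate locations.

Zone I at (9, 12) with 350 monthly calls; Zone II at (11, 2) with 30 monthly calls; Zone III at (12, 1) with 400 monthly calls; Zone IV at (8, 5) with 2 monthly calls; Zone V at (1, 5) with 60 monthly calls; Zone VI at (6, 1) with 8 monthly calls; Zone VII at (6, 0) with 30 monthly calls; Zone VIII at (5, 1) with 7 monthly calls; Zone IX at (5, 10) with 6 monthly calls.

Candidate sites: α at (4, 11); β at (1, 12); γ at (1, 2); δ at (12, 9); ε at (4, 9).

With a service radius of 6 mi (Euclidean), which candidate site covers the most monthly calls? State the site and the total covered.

ε, covering 418

Coverage radius r = 6 mi; a point is covered iff (Δx)²+(Δy)² ≤ 6² = 36.
  α (4, 11): covers {Zone I, Zone IX} → 356
  β (1, 12): covers {Zone IX} → 6
  γ (1, 2): covers {Zone V, Zone VI, Zone VII, Zone VIII} → 105
  δ (12, 9): covers {Zone I, Zone IV} → 352
  ε (4, 9): covers {Zone I, Zone IV, Zone V, Zone IX} → 418
Maximum coverage at ε: 418 monthly calls.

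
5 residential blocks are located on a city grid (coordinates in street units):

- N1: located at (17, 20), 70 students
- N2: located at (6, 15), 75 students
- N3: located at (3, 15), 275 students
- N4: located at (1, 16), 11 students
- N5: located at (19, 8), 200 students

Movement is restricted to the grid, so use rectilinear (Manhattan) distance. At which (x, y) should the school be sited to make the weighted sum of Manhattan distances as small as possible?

(6, 15)

Manhattan distance separates: Σwᵢ(|x−xᵢ|+|y−yᵢ|) = Σwᵢ|x−xᵢ| + Σwᵢ|y−yᵢ|, so x and y are optimised independently as 1-D weighted medians.
Total weight W = 631; half = 315.5.
x-coordinate, sorted with cumulative weight:
  x=1 (N4, w=11) cum 11
  x=3 (N3, w=275) cum 286
  x=6 (N2, w=75) cum 361  ← median
  x=17 (N1, w=70) cum 431
  x=19 (N5, w=200) cum 631
⇒ x* = 6
y-coordinate, sorted with cumulative weight:
  y=8 (N5, w=200) cum 200
  y=15 (N2, w=75) cum 275
  y=15 (N3, w=275) cum 550  ← median
  y=16 (N4, w=11) cum 561
  y=20 (N1, w=70) cum 631
⇒ y* = 15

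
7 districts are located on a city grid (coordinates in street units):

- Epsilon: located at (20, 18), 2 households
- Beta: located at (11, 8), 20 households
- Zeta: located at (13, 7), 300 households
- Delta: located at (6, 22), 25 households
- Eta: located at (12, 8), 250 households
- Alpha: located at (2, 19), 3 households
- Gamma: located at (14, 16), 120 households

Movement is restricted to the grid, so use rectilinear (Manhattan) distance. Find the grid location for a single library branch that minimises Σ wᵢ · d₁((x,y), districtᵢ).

(13, 8)

Manhattan distance separates: Σwᵢ(|x−xᵢ|+|y−yᵢ|) = Σwᵢ|x−xᵢ| + Σwᵢ|y−yᵢ|, so x and y are optimised independently as 1-D weighted medians.
Total weight W = 720; half = 360.
x-coordinate, sorted with cumulative weight:
  x=2 (Alpha, w=3) cum 3
  x=6 (Delta, w=25) cum 28
  x=11 (Beta, w=20) cum 48
  x=12 (Eta, w=250) cum 298
  x=13 (Zeta, w=300) cum 598  ← median
  x=14 (Gamma, w=120) cum 718
  x=20 (Epsilon, w=2) cum 720
⇒ x* = 13
y-coordinate, sorted with cumulative weight:
  y=7 (Zeta, w=300) cum 300
  y=8 (Beta, w=20) cum 320
  y=8 (Eta, w=250) cum 570  ← median
  y=16 (Gamma, w=120) cum 690
  y=18 (Epsilon, w=2) cum 692
  y=19 (Alpha, w=3) cum 695
  y=22 (Delta, w=25) cum 720
⇒ y* = 8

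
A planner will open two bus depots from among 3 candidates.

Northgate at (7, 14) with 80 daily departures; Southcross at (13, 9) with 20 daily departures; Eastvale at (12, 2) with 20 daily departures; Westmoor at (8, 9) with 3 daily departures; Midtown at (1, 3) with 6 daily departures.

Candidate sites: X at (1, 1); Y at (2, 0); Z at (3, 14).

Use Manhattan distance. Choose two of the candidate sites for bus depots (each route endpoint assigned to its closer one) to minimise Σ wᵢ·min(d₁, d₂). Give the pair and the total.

Evaluate every pair (each demand assigned to the nearer of the two):
  {X, Z}: total = 902
  {Y, Z}: total = 914
  {X, Y}: total = 2217
Best pair: {X, Z} with total 902.

{X, Z}, total 902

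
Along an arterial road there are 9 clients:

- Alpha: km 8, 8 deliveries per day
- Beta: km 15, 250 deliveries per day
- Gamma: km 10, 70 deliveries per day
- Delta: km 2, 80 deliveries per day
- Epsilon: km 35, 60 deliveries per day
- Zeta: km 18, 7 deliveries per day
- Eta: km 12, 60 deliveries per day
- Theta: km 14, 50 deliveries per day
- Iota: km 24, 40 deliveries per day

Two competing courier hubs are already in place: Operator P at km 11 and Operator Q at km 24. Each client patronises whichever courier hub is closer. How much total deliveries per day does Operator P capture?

The indifferent point is the midpoint (11+24)/2 = 17.5; clients left of it (closer to Operator P at 11) go to Operator P, those right go to Operator Q.
  Delta at 2 (w=80) → Operator P
  Alpha at 8 (w=8) → Operator P
  Gamma at 10 (w=70) → Operator P
  Eta at 12 (w=60) → Operator P
  Theta at 14 (w=50) → Operator P
  Beta at 15 (w=250) → Operator P
  Zeta at 18 (w=7) → Operator Q
  Iota at 24 (w=40) → Operator Q
  Epsilon at 35 (w=60) → Operator Q
Operator P captures 518; Operator Q captures 107.

518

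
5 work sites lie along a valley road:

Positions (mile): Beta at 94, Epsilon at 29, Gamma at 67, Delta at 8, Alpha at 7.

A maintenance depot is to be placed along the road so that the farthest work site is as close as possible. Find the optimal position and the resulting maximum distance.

The 1-center on a line is the midpoint of the two extreme points: leftmost at 7, rightmost at 94.
Optimal location = (7 + 94)/2 = 50.5; maximum distance = (94 − 7)/2 = 43.5.

location 50.5, max distance 43.5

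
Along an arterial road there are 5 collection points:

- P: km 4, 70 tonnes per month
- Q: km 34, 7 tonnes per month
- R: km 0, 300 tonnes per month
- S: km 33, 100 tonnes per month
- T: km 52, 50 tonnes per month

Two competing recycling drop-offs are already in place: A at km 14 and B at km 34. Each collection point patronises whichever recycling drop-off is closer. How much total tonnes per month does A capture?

The indifferent point is the midpoint (14+34)/2 = 24; collection points left of it (closer to A at 14) go to A, those right go to B.
  R at 0 (w=300) → A
  P at 4 (w=70) → A
  S at 33 (w=100) → B
  Q at 34 (w=7) → B
  T at 52 (w=50) → B
A captures 370; B captures 157.

370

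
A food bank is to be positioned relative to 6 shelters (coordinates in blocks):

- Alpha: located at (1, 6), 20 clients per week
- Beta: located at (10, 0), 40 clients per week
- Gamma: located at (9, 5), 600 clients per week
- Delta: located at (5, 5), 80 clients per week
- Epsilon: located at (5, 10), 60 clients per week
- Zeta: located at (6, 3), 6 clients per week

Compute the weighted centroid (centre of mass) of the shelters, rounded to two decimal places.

The minimiser of Σwᵢ‖p−pᵢ‖² is the weighted centroid p* = (Σwᵢpᵢ)/(Σwᵢ).
Σwᵢ = 806.
Σwᵢxᵢ = 20·1 + 40·10 + 600·9 + 80·5 + 60·5 + 6·6 = 6556.
Σwᵢyᵢ = 20·6 + 40·0 + 600·5 + 80·5 + 60·10 + 6·3 = 4138.
x* = 6556/806 = 8.13, y* = 4138/806 = 5.13.

(8.13, 5.13)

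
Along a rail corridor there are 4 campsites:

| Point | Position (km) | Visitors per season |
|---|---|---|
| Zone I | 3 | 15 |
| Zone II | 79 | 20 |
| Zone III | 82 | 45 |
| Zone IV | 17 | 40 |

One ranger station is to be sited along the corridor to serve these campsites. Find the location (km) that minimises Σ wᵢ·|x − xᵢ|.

x = 79

For a sum of weighted absolute distances on a line, the optimum is the weighted median (not the mean). Total weight W = 120; half-weight = 60.
Sort by position and accumulate weight:
  km 3 (Zone I, w=15) → cum 15
  km 17 (Zone IV, w=40) → cum 55
  km 79 (Zone II, w=20) → cum 75  ≥ 60 → median here
  km 82 (Zone III, w=45) → cum 120
Optimal location: km 79.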